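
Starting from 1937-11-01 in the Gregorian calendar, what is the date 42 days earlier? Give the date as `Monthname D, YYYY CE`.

September 20, 1937 CE

JDN of 1937-11-01 = 2428839.
2428839 − 42 = 2428797.
JDN 2428797 in the Gregorian calendar is September 20, 1937 CE.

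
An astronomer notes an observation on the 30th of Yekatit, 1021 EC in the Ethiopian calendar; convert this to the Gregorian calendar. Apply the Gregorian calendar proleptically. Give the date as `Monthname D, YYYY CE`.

March 2, 1029 CE

Julian Day Number of the source date = 2096955.
Converting JDN 2096955 to the Gregorian calendar gives 2 March 1029 CE.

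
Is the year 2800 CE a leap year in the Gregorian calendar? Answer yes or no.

yes

2800 is divisible by 4; 2800 is divisible by 100 but also by 400, so it is a leap year.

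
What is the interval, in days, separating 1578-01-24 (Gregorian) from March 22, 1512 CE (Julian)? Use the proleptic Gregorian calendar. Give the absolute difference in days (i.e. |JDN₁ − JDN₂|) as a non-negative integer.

JDN of the first date = 2297436.
JDN of the second date = 2273397.
|2273397 − 2297436| = 24039.

24039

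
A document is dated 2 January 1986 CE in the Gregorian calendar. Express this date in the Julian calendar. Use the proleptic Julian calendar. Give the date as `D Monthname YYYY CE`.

20 December 1985 CE

For dates in this range the Gregorian date is 13 days ahead of the Julian.
2 January 1986 Gregorian − 13 days → 20 December 1985 Julian.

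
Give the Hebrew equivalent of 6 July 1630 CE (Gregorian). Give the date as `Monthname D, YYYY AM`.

Both dates share Julian Day Number 2316592; in the Hebrew calendar that is 26 Tammuz 5390 AM.

Tammuz 26, 5390 AM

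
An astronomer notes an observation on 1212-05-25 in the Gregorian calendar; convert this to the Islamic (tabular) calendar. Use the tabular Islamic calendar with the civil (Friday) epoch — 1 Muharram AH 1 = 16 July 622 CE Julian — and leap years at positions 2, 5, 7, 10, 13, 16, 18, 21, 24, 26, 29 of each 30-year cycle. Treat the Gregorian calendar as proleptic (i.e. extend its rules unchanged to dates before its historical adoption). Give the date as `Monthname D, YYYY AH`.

Both dates share Julian Day Number 2163879; in the tabular Islamic calendar that is 14 Dhu al-Hijjah 608 AH.

Dhu al-Hijjah 14, 608 AH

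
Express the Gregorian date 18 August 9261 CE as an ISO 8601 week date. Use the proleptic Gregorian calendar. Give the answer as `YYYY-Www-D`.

The weekday is Thursday (ISO weekday 4).
That Thursday belongs to ISO week 33 of ISO year 9261.

9261-W33-4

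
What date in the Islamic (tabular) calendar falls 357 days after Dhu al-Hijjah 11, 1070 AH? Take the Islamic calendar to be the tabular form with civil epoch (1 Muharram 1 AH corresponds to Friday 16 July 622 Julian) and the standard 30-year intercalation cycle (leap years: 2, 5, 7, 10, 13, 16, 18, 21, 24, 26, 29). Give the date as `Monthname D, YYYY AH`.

JDN of Dhu al-Hijjah 11, 1070 AH = 2327593.
2327593 + 357 = 2327950.
JDN 2327950 in the tabular Islamic calendar is Dhu al-Hijjah 14, 1071 AH.

Dhu al-Hijjah 14, 1071 AH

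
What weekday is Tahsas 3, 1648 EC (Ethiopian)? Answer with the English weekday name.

Friday

Equivalently 10 December 1655 Gregorian, JDN 2325880.
Since JDN mod 7 = 4 (0 = Monday), the day is Friday.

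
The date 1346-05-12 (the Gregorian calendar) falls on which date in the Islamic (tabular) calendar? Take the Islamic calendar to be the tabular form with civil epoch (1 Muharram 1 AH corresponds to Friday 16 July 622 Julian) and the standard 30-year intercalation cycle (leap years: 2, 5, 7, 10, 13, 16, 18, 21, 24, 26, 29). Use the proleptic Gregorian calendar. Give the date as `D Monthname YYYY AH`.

Julian Day Number of the source date = 2212808.
Converting JDN 2212808 to the tabular Islamic calendar gives 11 Muharram 747 AH.

11 Muharram 747 AH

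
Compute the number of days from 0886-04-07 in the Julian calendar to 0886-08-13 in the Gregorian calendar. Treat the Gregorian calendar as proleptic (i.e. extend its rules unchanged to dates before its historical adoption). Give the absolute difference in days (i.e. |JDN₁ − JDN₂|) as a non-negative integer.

124

JDN of the first date = 2044766.
JDN of the second date = 2044890.
|2044890 − 2044766| = 124.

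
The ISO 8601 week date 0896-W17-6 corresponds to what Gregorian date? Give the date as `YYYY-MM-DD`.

0896-04-28

ISO week 1 of 896 is the week containing the first Thursday of 896.
Week 17, day 6 (Saturday) lands on 0896-04-28.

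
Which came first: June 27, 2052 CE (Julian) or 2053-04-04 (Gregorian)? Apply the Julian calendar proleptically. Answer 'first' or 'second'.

first

The two dates have Julian Day Numbers 2470729 and 2470997 respectively.
Since 2470729 < 2470997, the first date comes first.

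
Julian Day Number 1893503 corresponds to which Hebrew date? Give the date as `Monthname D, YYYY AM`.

JDN 1893503 is 18 February 472 in the proleptic Gregorian calendar.
In the Hebrew calendar that day is Adar I 22, 4232 AM.

Adar I 22, 4232 AM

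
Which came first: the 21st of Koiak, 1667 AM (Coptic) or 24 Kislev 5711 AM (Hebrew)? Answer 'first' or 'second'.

The two dates have Julian Day Numbers 2433646 and 2433619 respectively.
Since 2433619 < 2433646, the second date comes first.

second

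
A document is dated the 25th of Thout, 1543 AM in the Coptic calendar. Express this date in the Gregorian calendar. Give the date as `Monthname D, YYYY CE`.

Both dates share Julian Day Number 2388269; in the Gregorian calendar that is 4 October 1826 CE.

October 4, 1826 CE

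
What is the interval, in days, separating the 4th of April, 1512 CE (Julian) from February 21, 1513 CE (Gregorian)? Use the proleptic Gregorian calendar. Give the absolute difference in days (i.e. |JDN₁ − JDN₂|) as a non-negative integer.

313

JDN of the first date = 2273410.
JDN of the second date = 2273723.
|2273723 − 2273410| = 313.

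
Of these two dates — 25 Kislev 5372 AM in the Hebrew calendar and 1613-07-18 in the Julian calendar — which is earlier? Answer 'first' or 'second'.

first

First date → JDN 2309800; second date → JDN 2310405.
JDN 2309800 < JDN 2310405, so the first date is earlier.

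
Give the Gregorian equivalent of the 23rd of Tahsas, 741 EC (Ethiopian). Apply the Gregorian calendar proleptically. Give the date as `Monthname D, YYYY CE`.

Both dates share Julian Day Number 1994618; in the Gregorian calendar that is 23 December 748 CE.

December 23, 748 CE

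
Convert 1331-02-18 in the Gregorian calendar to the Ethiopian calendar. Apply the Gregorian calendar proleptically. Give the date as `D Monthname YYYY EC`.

16 Yekatit 1323 EC

Both dates share Julian Day Number 2207246; in the Ethiopian calendar that is 16 Yekatit 1323 EC.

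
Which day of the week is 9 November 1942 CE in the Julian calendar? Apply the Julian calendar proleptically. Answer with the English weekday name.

Sunday

Equivalently 22 November 1942 Gregorian, JDN 2430686.
Since JDN mod 7 = 6 (0 = Monday), the day is Sunday.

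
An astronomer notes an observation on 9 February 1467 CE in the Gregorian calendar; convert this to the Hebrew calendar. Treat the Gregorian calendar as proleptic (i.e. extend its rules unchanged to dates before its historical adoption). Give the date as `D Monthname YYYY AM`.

25 Shevat 5227 AM

Julian Day Number of the source date = 2256910.
Converting JDN 2256910 to the Hebrew calendar gives 25 Shevat 5227 AM.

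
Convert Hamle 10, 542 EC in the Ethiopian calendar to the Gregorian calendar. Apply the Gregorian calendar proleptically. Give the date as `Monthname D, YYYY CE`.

Julian Day Number of the source date = 1922130.
Converting JDN 1922130 to the Gregorian calendar gives 6 July 550 CE.

July 6, 550 CE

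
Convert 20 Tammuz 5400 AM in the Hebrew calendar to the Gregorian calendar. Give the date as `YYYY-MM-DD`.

Julian Day Number of the source date = 2320249.
Converting JDN 2320249 to the Gregorian calendar gives 10 July 1640 CE.

1640-07-10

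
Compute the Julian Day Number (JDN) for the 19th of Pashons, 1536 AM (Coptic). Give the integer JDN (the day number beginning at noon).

In the Gregorian calendar the same day is 26 May 1820.
JDN 2299161 is 15 October 1582 CE (Gregorian); the target day is +86786 days from there, so JDN = 2385947.

2385947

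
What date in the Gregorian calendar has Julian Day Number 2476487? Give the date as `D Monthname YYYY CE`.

Counting from JDN 2299161 = 15 Oct 1582 gives an offset of 177326 days.

15 April 2068 CE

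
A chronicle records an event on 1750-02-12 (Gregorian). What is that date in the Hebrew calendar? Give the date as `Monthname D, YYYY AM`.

Adar I 6, 5510 AM

Julian Day Number of the source date = 2360277.
Converting JDN 2360277 to the Hebrew calendar gives 6 Adar I 5510 AM.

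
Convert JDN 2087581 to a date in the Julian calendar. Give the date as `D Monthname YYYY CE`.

The proleptic Gregorian equivalent of JDN 2087581 is 3 July 1003.
In the Julian calendar that day is 27 June 1003 CE.

27 June 1003 CE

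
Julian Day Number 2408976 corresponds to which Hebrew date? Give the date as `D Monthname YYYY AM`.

The Gregorian equivalent of JDN 2408976 is 14 June 1883.
In the Hebrew calendar that day is 9 Sivan 5643 AM.

9 Sivan 5643 AM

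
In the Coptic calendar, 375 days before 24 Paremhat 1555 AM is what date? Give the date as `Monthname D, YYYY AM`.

JDN of 24 Paremhat 1555 AM = 2392831.
2392831 − 375 = 2392456.
JDN 2392456 in the Coptic calendar is Paremhat 14, 1554 AM.

Paremhat 14, 1554 AM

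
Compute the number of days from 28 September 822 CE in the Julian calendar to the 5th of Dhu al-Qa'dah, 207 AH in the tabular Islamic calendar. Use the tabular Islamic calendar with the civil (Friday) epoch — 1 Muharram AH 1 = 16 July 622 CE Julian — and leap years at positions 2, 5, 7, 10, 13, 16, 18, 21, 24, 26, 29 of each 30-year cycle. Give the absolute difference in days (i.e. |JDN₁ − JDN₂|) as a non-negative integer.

175

JDN of the first date = 2021564.
JDN of the second date = 2021739.
|2021739 − 2021564| = 175.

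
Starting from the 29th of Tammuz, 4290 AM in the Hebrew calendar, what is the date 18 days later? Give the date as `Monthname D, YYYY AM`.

JDN of the 29th of Tammuz, 4290 AM = 1914832.
1914832 + 18 = 1914850.
JDN 1914850 in the Hebrew calendar is Av 18, 4290 AM.

Av 18, 4290 AM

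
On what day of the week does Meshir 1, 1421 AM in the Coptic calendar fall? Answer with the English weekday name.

Friday

This is JDN 2343835 (6 February 1705 Gregorian).
Since JDN mod 7 = 4 (0 = Monday), the day is Friday.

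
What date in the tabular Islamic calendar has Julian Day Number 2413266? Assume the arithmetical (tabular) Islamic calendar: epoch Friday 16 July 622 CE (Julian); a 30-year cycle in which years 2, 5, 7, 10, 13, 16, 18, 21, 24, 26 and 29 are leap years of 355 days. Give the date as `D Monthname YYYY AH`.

16 Ramadan 1312 AH

The Gregorian equivalent of JDN 2413266 is 13 March 1895.
In the tabular Islamic calendar that day is 16 Ramadan 1312 AH.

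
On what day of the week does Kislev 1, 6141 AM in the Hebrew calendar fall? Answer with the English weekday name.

Equivalently 30 November 2380 Gregorian, JDN 2590671.
2590671 ≡ 6 (mod 7); counting from Monday = 0 gives Sunday.

Sunday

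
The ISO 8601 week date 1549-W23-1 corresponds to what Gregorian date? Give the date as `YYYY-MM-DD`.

1549-06-06

ISO week 1 of 1549 is the week containing the first Thursday of 1549.
Week 23, day 1 (Monday) lands on 1549-06-06.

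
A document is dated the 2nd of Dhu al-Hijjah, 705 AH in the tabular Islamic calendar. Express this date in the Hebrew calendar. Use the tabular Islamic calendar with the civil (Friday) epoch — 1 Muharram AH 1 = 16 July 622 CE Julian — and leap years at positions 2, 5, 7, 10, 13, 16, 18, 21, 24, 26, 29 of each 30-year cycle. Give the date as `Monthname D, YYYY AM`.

The source date corresponds to 23 June 1306 in the proleptic Gregorian calendar (JDN 2198240).
That day falls on 2 Tammuz 5066 AM in the Hebrew calendar.

Tammuz 2, 5066 AM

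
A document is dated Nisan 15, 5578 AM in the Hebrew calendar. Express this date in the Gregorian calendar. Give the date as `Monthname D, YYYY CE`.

Both dates share Julian Day Number 2385181; in the Gregorian calendar that is 21 April 1818 CE.

April 21, 1818 CE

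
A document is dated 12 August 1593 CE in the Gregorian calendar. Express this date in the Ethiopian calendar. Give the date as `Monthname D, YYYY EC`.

Both dates share Julian Day Number 2303115; in the Ethiopian calendar that is 9 Nehase 1585 EC.

Nehase 9, 1585 EC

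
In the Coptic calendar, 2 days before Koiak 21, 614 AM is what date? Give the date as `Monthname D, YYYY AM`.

Koiak 19, 614 AM

The starting date is JDN 2049038; 2049038 − 2 = 2049036.
JDN 2049036 corresponds to Koiak 19, 614 AM.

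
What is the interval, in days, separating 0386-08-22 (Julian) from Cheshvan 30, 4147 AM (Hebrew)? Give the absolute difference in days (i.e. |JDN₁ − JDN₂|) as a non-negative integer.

78

JDN of the first date = 1862278.
JDN of the second date = 1862356.
|1862356 − 1862278| = 78.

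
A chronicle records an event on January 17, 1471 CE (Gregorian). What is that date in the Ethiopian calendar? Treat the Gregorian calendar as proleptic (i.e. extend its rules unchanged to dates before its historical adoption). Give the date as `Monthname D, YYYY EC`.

Tir 13, 1463 EC

Both dates share Julian Day Number 2258348; in the Ethiopian calendar that is 13 Tir 1463 EC.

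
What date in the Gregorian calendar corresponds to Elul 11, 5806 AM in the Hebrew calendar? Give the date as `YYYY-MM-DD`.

Both dates share Julian Day Number 2468601; in the Gregorian calendar that is 12 September 2046 CE.

2046-09-12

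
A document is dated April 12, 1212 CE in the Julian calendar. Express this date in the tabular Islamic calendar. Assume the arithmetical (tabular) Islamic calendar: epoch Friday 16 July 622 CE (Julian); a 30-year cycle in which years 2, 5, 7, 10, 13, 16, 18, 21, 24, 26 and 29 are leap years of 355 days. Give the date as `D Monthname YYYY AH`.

8 Dhu al-Qa'dah 608 AH

Both dates share Julian Day Number 2163843; in the tabular Islamic calendar that is 8 Dhu al-Qa'dah 608 AH.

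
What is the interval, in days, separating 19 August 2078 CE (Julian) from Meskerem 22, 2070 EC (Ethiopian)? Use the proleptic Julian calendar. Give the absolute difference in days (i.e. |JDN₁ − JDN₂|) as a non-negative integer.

334

JDN of the first date = 2480278.
JDN of the second date = 2479944.
|2479944 − 2480278| = 334.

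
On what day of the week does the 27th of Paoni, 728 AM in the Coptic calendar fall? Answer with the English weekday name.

Saturday

In the proleptic Gregorian calendar this is 27 June 1012 (JDN 2090863).
JDN 2090863 mod 7 = 5, and JDN 0 was a Monday, so this is a Saturday.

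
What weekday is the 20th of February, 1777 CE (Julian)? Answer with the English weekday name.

In the Gregorian calendar this is 3 March 1777 (JDN 2370158).
2370158 ≡ 0 (mod 7); counting from Monday = 0 gives Monday.

Monday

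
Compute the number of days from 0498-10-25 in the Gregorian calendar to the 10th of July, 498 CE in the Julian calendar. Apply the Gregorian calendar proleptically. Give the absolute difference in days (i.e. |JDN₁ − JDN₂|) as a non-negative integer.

JDN of the first date = 1903249.
JDN of the second date = 1903143.
|1903143 − 1903249| = 106.

106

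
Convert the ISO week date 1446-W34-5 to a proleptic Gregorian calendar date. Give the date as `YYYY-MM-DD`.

ISO week 1 of 1446 is the week containing the first Thursday of 1446.
Week 34, day 5 (Friday) lands on 1446-08-21.

1446-08-21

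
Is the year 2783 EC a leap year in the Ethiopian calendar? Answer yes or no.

yes

2783 mod 4 = 3; in the Ethiopian calendar a year is leap when year mod 4 = 3, so it is a leap year.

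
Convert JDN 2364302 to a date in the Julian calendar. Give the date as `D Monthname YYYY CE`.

8 February 1761 CE

The Gregorian equivalent of JDN 2364302 is 19 February 1761.
In the Julian calendar that day is 8 February 1761 CE.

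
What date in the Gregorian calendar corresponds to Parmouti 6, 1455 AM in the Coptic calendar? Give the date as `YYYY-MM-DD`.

1739-04-12

Both dates share Julian Day Number 2356318; in the Gregorian calendar that is 12 April 1739 CE.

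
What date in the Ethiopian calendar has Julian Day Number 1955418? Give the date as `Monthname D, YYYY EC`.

The proleptic Gregorian equivalent of JDN 1955418 is 26 August 641.
In the Ethiopian calendar that day is Nehase 30, 633 EC.

Nehase 30, 633 EC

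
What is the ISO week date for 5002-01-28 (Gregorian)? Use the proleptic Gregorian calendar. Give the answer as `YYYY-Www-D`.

The weekday is Thursday (ISO weekday 4).
That Thursday belongs to ISO week 4 of ISO year 5002.

5002-W04-4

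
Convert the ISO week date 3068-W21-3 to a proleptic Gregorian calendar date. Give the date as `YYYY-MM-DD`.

ISO week 1 of 3068 is the week containing the first Thursday of 3068.
Week 21, day 3 (Wednesday) lands on 3068-05-20.

3068-05-20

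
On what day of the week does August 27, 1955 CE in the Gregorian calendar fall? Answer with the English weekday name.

Since JDN mod 7 = 5 (0 = Monday), the day is Saturday.

Saturday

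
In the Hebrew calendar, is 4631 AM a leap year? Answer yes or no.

Hebrew year 4631 is year 14 of its 19-year Metonic cycle; leap years are at positions 3, 6, 8, 11, 14, 17, 19, so it is a leap year (13 months).

yes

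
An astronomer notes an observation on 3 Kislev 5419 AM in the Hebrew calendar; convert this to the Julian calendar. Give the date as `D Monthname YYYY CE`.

19 November 1658 CE

Both dates share Julian Day Number 2326965; in the Julian calendar that is 19 November 1658 CE.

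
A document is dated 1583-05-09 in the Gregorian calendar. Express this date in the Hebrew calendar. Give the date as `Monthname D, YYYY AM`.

Julian Day Number of the source date = 2299367.
Converting JDN 2299367 to the Hebrew calendar gives 17 Iyar 5343 AM.

Iyar 17, 5343 AM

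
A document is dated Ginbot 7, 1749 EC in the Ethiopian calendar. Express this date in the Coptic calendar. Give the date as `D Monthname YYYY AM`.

Both dates share Julian Day Number 2362924; in the Coptic calendar that is 7 Pashons 1473 AM.

7 Pashons 1473 AM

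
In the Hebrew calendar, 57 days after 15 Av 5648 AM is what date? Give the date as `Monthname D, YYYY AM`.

Counting 57 days forward from JDN 2410842 reaches JDN 2410899, which is Tishrei 13, 5649 AM.

Tishrei 13, 5649 AM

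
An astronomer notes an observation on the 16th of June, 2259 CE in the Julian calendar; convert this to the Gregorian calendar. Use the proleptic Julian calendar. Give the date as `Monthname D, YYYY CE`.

The Julian–Gregorian offset here is 15 days (Julian trailing).
16 June 2259 Julian + 15 days → 1 July 2259 Gregorian.

July 1, 2259 CE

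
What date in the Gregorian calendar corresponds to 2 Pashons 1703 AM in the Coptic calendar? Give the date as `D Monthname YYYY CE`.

Both dates share Julian Day Number 2446926; in the Gregorian calendar that is 10 May 1987 CE.

10 May 1987 CE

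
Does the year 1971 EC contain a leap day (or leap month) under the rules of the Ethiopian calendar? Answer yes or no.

yes

1971 mod 4 = 3; in the Ethiopian calendar a year is leap when year mod 4 = 3, so it is a leap year.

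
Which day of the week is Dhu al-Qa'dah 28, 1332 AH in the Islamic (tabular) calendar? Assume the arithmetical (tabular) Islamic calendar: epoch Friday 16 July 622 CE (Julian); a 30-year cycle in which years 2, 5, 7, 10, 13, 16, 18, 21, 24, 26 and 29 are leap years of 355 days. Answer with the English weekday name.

Equivalently 18 October 1914 Gregorian, JDN 2420424.
Since JDN mod 7 = 6 (0 = Monday), the day is Sunday.

Sunday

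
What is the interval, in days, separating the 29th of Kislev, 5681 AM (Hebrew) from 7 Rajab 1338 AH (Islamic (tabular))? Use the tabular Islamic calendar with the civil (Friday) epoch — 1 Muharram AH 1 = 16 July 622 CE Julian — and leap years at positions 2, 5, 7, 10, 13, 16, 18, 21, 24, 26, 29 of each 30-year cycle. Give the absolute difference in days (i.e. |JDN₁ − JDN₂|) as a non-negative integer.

258

JDN of the first date = 2422669.
JDN of the second date = 2422411.
|2422411 − 2422669| = 258.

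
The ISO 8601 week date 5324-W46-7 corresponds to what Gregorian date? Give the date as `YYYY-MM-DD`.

5324-11-19

ISO week 1 of 5324 is the week containing the first Thursday of 5324.
Week 46, day 7 (Sunday) lands on 5324-11-19.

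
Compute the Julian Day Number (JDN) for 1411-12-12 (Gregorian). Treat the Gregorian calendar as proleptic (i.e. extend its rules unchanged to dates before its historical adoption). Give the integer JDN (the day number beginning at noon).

2236762

JDN 2299161 is 15 October 1582 CE (Gregorian); the target day is −62399 days from there, so JDN = 2236762.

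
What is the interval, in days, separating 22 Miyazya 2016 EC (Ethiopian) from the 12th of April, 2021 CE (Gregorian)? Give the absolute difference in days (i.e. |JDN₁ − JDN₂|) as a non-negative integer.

1114

JDN of the first date = 2460431.
JDN of the second date = 2459317.
|2459317 − 2460431| = 1114.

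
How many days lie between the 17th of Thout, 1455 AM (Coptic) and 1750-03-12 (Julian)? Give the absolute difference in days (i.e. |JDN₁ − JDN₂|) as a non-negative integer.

JDN of the first date = 2356119.
JDN of the second date = 2360316.
|2360316 − 2356119| = 4197.

4197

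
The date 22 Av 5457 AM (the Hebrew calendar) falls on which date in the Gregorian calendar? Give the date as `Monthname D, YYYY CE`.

August 9, 1697 CE

Both dates share Julian Day Number 2341098; in the Gregorian calendar that is 9 August 1697 CE.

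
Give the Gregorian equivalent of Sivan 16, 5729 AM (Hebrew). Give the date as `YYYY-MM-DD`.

Both dates share Julian Day Number 2440375; in the Gregorian calendar that is 2 June 1969 CE.

1969-06-02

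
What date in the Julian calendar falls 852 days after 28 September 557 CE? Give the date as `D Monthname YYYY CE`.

The starting date is JDN 1924773; 1924773 + 852 = 1925625.
JDN 1925625 corresponds to 28 January 560 CE.

28 January 560 CE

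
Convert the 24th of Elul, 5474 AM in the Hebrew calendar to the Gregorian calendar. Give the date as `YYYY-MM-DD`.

1714-09-04

Julian Day Number of the source date = 2347332.
Converting JDN 2347332 to the Gregorian calendar gives 4 September 1714 CE.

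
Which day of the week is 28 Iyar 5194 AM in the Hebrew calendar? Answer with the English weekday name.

Friday

This is JDN 2244953 (16 May 1434 Gregorian).
2244953 ≡ 4 (mod 7); counting from Monday = 0 gives Friday.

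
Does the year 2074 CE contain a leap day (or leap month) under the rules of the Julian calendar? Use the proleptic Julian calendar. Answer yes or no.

2074 mod 4 = 2, so it is a common year in the Julian calendar.

no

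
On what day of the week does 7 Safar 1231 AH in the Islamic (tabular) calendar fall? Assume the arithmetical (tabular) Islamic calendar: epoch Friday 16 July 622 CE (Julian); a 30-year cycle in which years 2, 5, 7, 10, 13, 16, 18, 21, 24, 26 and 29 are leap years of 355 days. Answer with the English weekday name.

Monday

Equivalently 8 January 1816 Gregorian, JDN 2384347.
JDN 2384347 mod 7 = 0, and JDN 0 was a Monday, so this is a Monday.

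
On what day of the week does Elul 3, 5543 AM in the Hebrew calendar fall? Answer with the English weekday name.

This is JDN 2372530 (31 August 1783 Gregorian).
JDN 2372530 mod 7 = 6, and JDN 0 was a Monday, so this is a Sunday.

Sunday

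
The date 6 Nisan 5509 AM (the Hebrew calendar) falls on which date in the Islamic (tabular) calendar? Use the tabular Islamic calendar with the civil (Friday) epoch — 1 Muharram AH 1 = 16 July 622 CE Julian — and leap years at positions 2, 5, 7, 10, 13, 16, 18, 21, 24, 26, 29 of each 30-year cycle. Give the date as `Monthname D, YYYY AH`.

Both dates share Julian Day Number 2359953; in the tabular Islamic calendar that is 5 Rabi' al-Thani 1162 AH.

Rabi' al-Thani 5, 1162 AH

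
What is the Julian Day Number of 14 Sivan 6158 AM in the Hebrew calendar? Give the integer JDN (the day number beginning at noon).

2597061

In the Gregorian calendar the same day is 30 May 2398.
JDN 2451545 is 1 January 2000 CE (Gregorian); the target day is +145516 days from there, so JDN = 2597061.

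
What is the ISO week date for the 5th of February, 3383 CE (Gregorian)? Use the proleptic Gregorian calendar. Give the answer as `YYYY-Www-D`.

3383-W06-3

The weekday is Wednesday (ISO weekday 3).
That Wednesday belongs to ISO week 6 of ISO year 3383.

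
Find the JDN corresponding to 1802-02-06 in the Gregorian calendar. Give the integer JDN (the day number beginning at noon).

2379263

JDN 2400001 is 17 November 1858 CE (Gregorian), MJD 0; the target day is −20738 days from there, so JDN = 2379263.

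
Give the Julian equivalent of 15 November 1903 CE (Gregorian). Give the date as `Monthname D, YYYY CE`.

For dates in this range the Gregorian date is 13 days ahead of the Julian.
15 November 1903 Gregorian − 13 days → 2 November 1903 Julian.

November 2, 1903 CE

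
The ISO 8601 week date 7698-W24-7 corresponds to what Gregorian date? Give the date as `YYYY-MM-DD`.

7698-06-15

ISO week 1 of 7698 is the week containing the first Thursday of 7698.
Week 24, day 7 (Sunday) lands on 7698-06-15.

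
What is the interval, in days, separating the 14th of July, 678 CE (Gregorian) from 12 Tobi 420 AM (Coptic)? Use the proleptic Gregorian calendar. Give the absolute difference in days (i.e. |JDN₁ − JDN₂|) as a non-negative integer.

First date → JDN 1968889; second date → JDN 1978201.
The interval is |1968889 − 1978201| = 9312 days.

9312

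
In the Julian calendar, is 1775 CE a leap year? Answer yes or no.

no

1775 mod 4 = 3, so it is a common year in the Julian calendar.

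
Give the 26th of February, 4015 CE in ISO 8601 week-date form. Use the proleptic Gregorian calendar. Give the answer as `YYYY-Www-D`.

The weekday is Thursday (ISO weekday 4).
That Thursday belongs to ISO week 9 of ISO year 4015.

4015-W09-4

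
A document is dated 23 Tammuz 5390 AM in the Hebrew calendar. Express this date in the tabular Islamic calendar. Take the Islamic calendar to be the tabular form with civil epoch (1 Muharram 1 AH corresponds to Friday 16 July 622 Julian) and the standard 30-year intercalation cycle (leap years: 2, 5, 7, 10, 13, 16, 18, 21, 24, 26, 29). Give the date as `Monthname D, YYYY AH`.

Dhu al-Qa'dah 22, 1039 AH

Both dates share Julian Day Number 2316589; in the tabular Islamic calendar that is 22 Dhu al-Qa'dah 1039 AH.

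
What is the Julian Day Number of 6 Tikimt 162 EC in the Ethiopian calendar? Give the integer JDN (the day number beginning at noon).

1783061

Equivalently 2 October 169 (proleptic Gregorian).
JDN 2299161 is 15 October 1582 CE (Gregorian); the target day is −516100 days from there, so JDN = 1783061.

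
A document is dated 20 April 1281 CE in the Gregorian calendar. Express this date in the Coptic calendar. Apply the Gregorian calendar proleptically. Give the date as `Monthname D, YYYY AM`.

Parmouti 18, 997 AM

Both dates share Julian Day Number 2189046; in the Coptic calendar that is 18 Parmouti 997 AM.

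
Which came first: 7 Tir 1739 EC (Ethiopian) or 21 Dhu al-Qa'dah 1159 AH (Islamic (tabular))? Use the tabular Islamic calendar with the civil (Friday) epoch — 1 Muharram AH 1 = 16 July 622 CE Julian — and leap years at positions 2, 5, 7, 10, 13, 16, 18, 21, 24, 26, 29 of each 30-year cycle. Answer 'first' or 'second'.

second

The two dates have Julian Day Numbers 2359151 and 2359112 respectively.
Since 2359112 < 2359151, the second date comes first.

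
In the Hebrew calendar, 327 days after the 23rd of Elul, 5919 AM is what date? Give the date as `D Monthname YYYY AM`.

24 Tammuz 5920 AM

Counting 327 days forward from JDN 2509867 reaches JDN 2510194, which is 24 Tammuz 5920 AM.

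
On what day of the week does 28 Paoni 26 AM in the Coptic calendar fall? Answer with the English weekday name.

In the proleptic Gregorian calendar this is 23 June 310 (JDN 1834458).
JDN 1834458 mod 7 = 3, and JDN 0 was a Monday, so this is a Thursday.

Thursday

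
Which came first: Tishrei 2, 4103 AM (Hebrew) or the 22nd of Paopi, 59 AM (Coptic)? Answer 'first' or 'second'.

First date → JDN 1846235; second date → JDN 1846265.
JDN 1846235 < JDN 1846265, so the first date is earlier.

first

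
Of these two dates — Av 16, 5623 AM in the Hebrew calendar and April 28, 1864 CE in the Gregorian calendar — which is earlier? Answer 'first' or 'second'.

first

First date → JDN 2401719; second date → JDN 2401990.
JDN 2401719 < JDN 2401990, so the first date is earlier.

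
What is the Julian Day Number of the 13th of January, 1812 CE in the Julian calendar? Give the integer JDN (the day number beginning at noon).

2382903

In the Gregorian calendar the same day is 25 January 1812.
JDN 2299161 is 15 October 1582 CE (Gregorian); the target day is +83742 days from there, so JDN = 2382903.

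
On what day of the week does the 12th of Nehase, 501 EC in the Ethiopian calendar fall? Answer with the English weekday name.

This is JDN 1907187 (7 August 509 Gregorian).
1907187 ≡ 2 (mod 7); counting from Monday = 0 gives Wednesday.

Wednesday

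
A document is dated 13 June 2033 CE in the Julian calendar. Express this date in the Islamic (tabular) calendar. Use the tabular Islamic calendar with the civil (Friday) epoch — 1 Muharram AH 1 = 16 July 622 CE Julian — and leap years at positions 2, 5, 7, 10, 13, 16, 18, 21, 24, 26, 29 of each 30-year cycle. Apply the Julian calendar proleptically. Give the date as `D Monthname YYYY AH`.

28 Rabi' al-Awwal 1455 AH

Both dates share Julian Day Number 2463775; in the tabular Islamic calendar that is 28 Rabi' al-Awwal 1455 AH.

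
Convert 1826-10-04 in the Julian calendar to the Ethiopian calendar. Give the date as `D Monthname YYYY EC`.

Both dates share Julian Day Number 2388281; in the Ethiopian calendar that is 7 Tikimt 1819 EC.

7 Tikimt 1819 EC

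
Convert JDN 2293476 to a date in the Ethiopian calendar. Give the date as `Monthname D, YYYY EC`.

Megabit 17, 1559 EC

JDN 2293476 is 23 March 1567 in the proleptic Gregorian calendar.
In the Ethiopian calendar that day is Megabit 17, 1559 EC.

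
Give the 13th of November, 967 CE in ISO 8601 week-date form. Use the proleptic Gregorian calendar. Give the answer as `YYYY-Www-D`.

0967-W46-5

The weekday is Friday (ISO weekday 5).
That Friday belongs to ISO week 46 of ISO year 967.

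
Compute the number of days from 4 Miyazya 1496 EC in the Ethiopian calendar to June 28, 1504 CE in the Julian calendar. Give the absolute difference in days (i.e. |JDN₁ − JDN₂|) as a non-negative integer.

90

First date → JDN 2270483; second date → JDN 2270573.
The interval is |2270483 − 2270573| = 90 days.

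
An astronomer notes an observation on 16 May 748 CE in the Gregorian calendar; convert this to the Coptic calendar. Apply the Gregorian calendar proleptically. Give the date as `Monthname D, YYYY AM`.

Pashons 17, 464 AM

Julian Day Number of the source date = 1994397.
Converting JDN 1994397 to the Coptic calendar gives 17 Pashons 464 AM.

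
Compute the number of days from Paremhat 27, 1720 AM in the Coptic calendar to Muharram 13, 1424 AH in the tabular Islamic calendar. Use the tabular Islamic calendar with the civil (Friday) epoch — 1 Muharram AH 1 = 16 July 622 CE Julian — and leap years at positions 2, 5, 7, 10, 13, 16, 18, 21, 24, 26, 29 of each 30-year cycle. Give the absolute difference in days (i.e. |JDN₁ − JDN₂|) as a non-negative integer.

385

First date → JDN 2453101; second date → JDN 2452716.
The interval is |2453101 − 2452716| = 385 days.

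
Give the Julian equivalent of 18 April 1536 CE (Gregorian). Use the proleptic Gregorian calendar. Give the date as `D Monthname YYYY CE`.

8 April 1536 CE

For dates in this range the Gregorian date is 10 days ahead of the Julian.
18 April 1536 Gregorian − 10 days → 8 April 1536 Julian.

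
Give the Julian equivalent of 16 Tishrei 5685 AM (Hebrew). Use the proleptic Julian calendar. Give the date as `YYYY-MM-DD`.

1924-10-01

Both dates share Julian Day Number 2424073; in the Julian calendar that is 1 October 1924 CE.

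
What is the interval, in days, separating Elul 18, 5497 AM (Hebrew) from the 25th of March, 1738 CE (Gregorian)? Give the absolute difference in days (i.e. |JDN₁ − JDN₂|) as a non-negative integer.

192

JDN of the first date = 2355743.
JDN of the second date = 2355935.
|2355935 − 2355743| = 192.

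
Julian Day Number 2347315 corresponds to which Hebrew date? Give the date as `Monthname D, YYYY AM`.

JDN 2347315 is 18 August 1714 in the Gregorian calendar.
In the Hebrew calendar that day is Elul 7, 5474 AM.

Elul 7, 5474 AM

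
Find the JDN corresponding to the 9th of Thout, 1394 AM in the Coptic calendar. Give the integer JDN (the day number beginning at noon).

In the Gregorian calendar the same day is 16 September 1677.
JDN 2400001 is 17 November 1858 CE (Gregorian), MJD 0; the target day is −66170 days from there, so JDN = 2333831.

2333831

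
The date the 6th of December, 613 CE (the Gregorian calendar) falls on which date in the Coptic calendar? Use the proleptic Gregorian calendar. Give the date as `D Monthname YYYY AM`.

Both dates share Julian Day Number 1945293; in the Coptic calendar that is 7 Koiak 330 AM.

7 Koiak 330 AM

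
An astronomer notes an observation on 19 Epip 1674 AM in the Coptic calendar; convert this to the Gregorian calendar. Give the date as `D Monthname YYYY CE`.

26 July 1958 CE

Julian Day Number of the source date = 2436411.
Converting JDN 2436411 to the Gregorian calendar gives 26 July 1958 CE.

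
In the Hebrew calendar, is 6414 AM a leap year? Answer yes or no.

yes

Hebrew year 6414 is year 11 of its 19-year Metonic cycle; leap years are at positions 3, 6, 8, 11, 14, 17, 19, so it is a leap year (13 months).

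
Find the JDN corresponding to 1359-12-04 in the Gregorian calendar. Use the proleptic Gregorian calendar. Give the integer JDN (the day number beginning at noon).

JDN 2400001 is 17 November 1858 CE (Gregorian), MJD 0; the target day is −182239 days from there, so JDN = 2217762.

2217762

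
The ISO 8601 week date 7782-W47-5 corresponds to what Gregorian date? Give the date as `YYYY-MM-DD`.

7782-11-22

ISO week 1 of 7782 is the week containing the first Thursday of 7782.
Week 47, day 5 (Friday) lands on 7782-11-22.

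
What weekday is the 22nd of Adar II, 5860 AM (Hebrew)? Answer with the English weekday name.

Friday

This is JDN 2488161 (2 April 2100 Gregorian).
Since JDN mod 7 = 4 (0 = Monday), the day is Friday.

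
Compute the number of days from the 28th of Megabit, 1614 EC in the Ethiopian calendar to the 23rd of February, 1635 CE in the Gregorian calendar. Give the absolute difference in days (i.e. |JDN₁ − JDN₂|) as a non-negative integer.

4709

JDN of the first date = 2313576.
JDN of the second date = 2318285.
|2318285 − 2313576| = 4709.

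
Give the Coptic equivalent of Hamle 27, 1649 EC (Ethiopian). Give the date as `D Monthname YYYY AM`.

The source date corresponds to 31 July 1657 in the Gregorian calendar (JDN 2326479).
That day falls on 27 Epip 1373 AM in the Coptic calendar.

27 Epip 1373 AM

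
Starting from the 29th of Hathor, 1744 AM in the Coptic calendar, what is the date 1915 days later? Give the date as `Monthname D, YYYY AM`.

Meshir 28, 1749 AM

The starting date is JDN 2461749; 2461749 + 1915 = 2463664.
JDN 2463664 corresponds to Meshir 28, 1749 AM.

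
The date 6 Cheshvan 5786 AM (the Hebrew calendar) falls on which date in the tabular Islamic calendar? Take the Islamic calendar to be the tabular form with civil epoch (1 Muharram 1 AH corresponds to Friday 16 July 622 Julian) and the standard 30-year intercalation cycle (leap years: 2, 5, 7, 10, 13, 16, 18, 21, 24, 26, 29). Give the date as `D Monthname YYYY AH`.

6 Jumada al-Awwal 1447 AH

The source date corresponds to 28 October 2025 in the Gregorian calendar (JDN 2460977).
That day falls on 6 Jumada al-Awwal 1447 AH in the tabular Islamic calendar.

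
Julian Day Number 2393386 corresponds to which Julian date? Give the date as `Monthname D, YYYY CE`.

September 25, 1840 CE

The Gregorian equivalent of JDN 2393386 is 7 October 1840.
In the Julian calendar that day is September 25, 1840 CE.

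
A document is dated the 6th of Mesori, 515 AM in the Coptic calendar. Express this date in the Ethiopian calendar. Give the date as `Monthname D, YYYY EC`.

Julian Day Number of the source date = 2013103.
Converting JDN 2013103 to the Ethiopian calendar gives 6 Nehase 791 EC.

Nehase 6, 791 EC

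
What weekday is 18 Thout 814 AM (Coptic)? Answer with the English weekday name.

This is JDN 2121995 (21 September 1097 Gregorian).
Since JDN mod 7 = 1 (0 = Monday), the day is Tuesday.

Tuesday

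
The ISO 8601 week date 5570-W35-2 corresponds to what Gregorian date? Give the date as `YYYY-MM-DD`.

ISO week 1 of 5570 is the week containing the first Thursday of 5570.
Week 35, day 2 (Tuesday) lands on 5570-08-25.

5570-08-25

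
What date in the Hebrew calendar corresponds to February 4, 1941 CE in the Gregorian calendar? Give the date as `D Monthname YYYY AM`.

Both dates share Julian Day Number 2430030; in the Hebrew calendar that is 7 Shevat 5701 AM.

7 Shevat 5701 AM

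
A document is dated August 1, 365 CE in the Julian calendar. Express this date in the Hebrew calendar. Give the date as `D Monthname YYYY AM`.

Julian Day Number of the source date = 1854587.
Converting JDN 1854587 to the Hebrew calendar gives 27 Av 4125 AM.

27 Av 4125 AM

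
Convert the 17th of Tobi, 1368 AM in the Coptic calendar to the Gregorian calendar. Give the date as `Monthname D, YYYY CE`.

January 23, 1652 CE

Both dates share Julian Day Number 2324463; in the Gregorian calendar that is 23 January 1652 CE.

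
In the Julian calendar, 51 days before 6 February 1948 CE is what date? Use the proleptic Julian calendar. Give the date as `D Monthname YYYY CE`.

17 December 1947 CE

The starting date is JDN 2432601; 2432601 − 51 = 2432550.
JDN 2432550 corresponds to 17 December 1947 CE.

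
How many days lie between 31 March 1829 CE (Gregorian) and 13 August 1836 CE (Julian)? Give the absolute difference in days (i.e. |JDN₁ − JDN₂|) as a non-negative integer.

2704

JDN of the first date = 2389178.
JDN of the second date = 2391882.
|2391882 − 2389178| = 2704.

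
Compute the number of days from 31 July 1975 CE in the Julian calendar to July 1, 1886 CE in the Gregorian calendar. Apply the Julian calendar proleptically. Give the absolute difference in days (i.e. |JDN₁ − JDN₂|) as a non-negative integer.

First date → JDN 2442638; second date → JDN 2410089.
The interval is |2442638 − 2410089| = 32549 days.

32549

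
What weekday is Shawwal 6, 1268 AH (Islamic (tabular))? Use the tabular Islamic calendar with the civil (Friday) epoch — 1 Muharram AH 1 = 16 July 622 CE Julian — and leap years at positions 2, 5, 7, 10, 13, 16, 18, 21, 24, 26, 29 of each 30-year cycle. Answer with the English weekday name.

In the Gregorian calendar this is 24 July 1852 (JDN 2397694).
Since JDN mod 7 = 5 (0 = Monday), the day is Saturday.

Saturday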